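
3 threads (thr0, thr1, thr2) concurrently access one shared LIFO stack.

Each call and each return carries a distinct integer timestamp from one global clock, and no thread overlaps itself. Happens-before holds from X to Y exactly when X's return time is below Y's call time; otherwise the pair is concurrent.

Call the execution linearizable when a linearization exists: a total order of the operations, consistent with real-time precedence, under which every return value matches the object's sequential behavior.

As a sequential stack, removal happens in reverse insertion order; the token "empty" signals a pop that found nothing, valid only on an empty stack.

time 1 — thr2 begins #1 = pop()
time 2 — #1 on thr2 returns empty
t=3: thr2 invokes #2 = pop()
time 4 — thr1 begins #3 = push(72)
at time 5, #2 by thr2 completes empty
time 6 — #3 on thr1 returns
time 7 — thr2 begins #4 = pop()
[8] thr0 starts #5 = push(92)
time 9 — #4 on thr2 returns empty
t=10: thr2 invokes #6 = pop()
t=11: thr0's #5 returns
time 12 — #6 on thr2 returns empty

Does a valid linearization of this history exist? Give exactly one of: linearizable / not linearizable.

events 1..8 are fine; event 9 — the response of #4 at time 9 — makes the prefix non-linearizable
real-time-consistent orders of the 4 completed operations: 2 — all fail the LIFO stack replay
no completion choice of the 1 pending operation (#5) rescues it — every subset was tried
sample order #1, #2, #3, #4 (pending dropped) stalls at step 4 — #4 pop() → empty has no legal effect
sample order #1, #3, #2, #4 (pending dropped) stalls at step 3 — #2 pop() → empty has no legal effect

not linearizable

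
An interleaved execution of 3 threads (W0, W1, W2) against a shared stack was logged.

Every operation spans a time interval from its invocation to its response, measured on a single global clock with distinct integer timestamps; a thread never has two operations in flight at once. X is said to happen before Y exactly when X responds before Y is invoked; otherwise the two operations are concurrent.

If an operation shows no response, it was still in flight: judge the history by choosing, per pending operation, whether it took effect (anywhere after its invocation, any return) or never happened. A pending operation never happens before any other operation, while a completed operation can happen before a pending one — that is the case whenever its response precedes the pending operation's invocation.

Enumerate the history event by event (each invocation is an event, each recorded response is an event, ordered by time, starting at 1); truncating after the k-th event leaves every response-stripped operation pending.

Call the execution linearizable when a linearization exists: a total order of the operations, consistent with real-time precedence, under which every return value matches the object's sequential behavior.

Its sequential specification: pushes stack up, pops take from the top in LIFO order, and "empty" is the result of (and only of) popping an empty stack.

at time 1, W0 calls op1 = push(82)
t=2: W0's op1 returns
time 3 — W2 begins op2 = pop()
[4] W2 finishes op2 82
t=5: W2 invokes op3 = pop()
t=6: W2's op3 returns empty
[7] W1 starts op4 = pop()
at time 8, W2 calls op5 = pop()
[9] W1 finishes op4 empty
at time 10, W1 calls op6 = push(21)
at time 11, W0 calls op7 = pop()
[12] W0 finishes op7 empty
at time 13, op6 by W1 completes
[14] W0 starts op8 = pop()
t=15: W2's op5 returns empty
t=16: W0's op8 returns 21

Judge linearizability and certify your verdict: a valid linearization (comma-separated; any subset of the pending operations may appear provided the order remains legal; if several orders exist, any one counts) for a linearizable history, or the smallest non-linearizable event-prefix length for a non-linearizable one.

linearizable — witness: op1, op2, op3, op4, op5, op7, op6, op8

step 1: op1 push(82) — stack <82>
step 2: op2 pop() → 82 — stack <>
step 3: op3 pop() → empty — stack <>
step 4: op4 pop() → empty — stack <>
step 5: op5 pop() → empty — stack <>
step 6: op7 pop() → empty — stack <>
step 7: op6 push(21) — stack <21>
step 8: op8 pop() → 21 — stack <>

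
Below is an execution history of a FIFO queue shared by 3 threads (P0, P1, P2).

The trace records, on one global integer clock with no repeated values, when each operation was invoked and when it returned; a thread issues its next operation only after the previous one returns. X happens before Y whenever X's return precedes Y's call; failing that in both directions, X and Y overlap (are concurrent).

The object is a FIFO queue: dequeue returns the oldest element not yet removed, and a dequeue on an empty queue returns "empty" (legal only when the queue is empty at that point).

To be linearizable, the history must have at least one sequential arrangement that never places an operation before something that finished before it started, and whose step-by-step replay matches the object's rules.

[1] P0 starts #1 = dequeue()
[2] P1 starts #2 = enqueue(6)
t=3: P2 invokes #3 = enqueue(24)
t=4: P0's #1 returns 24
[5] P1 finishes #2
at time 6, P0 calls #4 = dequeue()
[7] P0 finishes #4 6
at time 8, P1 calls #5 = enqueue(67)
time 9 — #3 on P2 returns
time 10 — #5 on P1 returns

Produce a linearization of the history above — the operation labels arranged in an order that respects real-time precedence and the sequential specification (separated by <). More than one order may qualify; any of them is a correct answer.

#3 < #1 < #2 < #4 < #5

1. #3 enqueue(24), leaving queue <24>
2. #1 dequeue() → 24, leaving queue <>
3. #2 enqueue(6), leaving queue <6>
4. #4 dequeue() → 6, leaving queue <>
5. #5 enqueue(67), leaving queue <67>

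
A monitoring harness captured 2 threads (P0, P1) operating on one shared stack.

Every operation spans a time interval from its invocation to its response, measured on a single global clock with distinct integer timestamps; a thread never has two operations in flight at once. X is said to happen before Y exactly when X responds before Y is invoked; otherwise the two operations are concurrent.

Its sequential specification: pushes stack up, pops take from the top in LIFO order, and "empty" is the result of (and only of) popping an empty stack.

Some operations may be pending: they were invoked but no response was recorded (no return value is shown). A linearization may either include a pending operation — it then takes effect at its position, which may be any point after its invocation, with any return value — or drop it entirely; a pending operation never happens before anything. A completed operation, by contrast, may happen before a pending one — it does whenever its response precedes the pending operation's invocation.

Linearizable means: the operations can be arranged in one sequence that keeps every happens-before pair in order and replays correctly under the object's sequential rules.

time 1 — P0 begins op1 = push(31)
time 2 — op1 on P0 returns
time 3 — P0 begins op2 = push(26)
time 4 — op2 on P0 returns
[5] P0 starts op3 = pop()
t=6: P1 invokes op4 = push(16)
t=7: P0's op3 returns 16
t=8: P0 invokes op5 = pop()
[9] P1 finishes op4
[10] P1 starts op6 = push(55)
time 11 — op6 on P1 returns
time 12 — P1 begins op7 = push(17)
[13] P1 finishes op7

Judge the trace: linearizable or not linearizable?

linearizable

witness order: op1, op2, op4, op3, op5, op6, op7
1. op1 push(31), leaving stack <31>
2. op2 push(26), leaving stack <31,26>
3. op4 push(16), leaving stack <31,26,16>
4. op3 pop() → 16, leaving stack <31,26>
5. op5 pop() (pending, included), leaving stack <31>
6. op6 push(55), leaving stack <31,55>
7. op7 push(17), leaving stack <31,55,17>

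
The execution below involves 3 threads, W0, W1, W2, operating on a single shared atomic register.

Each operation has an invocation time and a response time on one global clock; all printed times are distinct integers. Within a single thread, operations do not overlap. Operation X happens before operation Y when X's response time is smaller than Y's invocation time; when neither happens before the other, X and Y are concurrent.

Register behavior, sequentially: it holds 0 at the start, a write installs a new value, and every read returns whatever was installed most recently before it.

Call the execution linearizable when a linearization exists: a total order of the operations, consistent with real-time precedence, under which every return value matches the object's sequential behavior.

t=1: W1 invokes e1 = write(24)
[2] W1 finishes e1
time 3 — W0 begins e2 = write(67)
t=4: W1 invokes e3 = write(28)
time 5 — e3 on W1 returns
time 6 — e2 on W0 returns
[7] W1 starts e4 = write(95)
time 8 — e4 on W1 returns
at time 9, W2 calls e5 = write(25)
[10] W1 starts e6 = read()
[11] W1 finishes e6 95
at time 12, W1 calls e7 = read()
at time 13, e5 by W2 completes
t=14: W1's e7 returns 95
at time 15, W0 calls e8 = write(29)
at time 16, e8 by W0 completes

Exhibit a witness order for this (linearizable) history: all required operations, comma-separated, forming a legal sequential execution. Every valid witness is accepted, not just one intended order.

after step 1 (e1 write(24)): value 24
after step 2 (e2 write(67)): value 67
after step 3 (e3 write(28)): value 28
after step 4 (e4 write(95)): value 95
after step 5 (e6 read() → 95): value 95
after step 6 (e7 read() → 95): value 95
after step 7 (e5 write(25)): value 25
after step 8 (e8 write(29)): value 29

e1, e2, e3, e4, e6, e7, e5, e8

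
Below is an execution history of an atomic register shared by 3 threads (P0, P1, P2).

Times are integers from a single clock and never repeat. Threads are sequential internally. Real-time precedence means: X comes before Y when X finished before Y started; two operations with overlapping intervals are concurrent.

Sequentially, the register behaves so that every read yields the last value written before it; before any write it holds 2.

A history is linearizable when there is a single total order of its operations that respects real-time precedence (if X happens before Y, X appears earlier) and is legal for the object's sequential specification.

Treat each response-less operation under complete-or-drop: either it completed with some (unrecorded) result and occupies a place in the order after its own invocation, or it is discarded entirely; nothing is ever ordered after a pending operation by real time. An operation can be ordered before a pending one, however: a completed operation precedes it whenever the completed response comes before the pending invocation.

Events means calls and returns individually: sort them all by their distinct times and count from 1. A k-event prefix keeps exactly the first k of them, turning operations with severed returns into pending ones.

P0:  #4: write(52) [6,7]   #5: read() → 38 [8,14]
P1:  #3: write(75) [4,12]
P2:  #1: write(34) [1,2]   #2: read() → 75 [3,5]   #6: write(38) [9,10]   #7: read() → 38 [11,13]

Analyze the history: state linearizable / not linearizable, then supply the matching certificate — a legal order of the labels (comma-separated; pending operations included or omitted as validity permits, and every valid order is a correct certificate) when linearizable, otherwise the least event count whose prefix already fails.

step 1: #1 write(34) — value 34
step 2: #3 write(75) — value 75
step 3: #2 read() → 75 — value 75
step 4: #4 write(52) — value 52
step 5: #6 write(38) — value 38
step 6: #5 read() → 38 — value 38
step 7: #7 read() → 38 — value 38

linearizable — witness: #1, #3, #2, #4, #6, #5, #7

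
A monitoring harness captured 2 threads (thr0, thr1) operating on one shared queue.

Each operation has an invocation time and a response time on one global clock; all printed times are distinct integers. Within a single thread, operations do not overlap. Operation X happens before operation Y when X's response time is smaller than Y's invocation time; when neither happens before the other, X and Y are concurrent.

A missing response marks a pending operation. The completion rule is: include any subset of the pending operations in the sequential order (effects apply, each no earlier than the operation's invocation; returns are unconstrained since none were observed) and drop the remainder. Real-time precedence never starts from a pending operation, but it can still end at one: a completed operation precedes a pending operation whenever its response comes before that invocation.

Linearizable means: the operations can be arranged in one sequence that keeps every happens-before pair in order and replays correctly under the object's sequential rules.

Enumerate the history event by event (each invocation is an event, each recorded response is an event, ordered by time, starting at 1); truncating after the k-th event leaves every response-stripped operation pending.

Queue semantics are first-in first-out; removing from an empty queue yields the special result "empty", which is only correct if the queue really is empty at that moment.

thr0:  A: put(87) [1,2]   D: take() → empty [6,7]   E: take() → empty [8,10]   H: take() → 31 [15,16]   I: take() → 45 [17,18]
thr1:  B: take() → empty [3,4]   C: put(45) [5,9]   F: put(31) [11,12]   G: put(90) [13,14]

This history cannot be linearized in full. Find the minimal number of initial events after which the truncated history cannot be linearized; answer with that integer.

events 1..3 are linearizable, e.g. via A:
1. A put(87), leaving queue <87>
include event 4 — B responding at 4 — and every candidate order breaks
one such order, A, B, breaks at step 2 where B take() → empty is illegal

4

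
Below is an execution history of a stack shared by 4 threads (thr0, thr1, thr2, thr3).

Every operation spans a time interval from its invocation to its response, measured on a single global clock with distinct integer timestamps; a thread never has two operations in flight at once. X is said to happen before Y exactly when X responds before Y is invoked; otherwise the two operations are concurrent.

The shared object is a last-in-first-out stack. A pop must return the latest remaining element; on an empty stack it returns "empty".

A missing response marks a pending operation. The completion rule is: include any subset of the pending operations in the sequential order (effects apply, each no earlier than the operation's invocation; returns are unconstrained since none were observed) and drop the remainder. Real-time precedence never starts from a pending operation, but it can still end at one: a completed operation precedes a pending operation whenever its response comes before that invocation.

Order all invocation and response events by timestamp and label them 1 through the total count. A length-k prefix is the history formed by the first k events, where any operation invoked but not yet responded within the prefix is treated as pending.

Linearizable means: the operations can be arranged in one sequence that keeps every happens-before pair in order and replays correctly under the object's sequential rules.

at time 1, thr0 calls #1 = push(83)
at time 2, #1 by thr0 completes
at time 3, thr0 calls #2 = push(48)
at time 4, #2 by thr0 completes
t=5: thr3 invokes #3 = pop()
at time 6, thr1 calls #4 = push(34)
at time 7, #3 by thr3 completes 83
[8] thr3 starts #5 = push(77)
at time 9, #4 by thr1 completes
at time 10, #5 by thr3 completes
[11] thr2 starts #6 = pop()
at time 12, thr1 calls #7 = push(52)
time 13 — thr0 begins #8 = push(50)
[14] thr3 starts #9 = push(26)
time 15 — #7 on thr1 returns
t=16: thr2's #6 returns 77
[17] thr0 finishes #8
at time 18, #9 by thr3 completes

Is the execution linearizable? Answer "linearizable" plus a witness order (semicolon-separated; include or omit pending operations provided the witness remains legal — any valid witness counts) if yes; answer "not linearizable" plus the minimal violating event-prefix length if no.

prefix check: 1..6 passes, 1..7 fails once #3's time-7 response joins
exhaustive check: the 3 completed stack ops admit one real-time order; illegal
no escape via the 1 pending operation (#4): every completion choice fails
sample order #1, #2, #3 (pending dropped) stalls at step 3 — #3 pop() → 83 has no legal effect

not linearizable — minimal violating prefix: 7 events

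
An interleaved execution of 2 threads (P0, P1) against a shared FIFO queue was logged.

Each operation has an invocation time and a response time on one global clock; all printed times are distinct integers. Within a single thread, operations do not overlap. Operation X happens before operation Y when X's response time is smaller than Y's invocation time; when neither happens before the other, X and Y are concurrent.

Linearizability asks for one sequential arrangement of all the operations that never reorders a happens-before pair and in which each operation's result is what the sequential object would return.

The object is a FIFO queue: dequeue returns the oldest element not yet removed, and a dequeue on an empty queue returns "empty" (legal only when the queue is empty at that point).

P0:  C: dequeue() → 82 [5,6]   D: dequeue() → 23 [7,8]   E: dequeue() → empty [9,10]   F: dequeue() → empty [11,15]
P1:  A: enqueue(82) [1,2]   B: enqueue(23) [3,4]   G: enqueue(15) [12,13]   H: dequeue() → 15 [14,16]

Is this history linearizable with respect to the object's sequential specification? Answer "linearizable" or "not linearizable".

linearizable

a witness: A, B, C, D, E, F, G, H
after step 1 (A enqueue(82)): queue <82>
after step 2 (B enqueue(23)): queue <82,23>
after step 3 (C dequeue() → 82): queue <23>
after step 4 (D dequeue() → 23): queue <>
after step 5 (E dequeue() → empty): queue <>
after step 6 (F dequeue() → empty): queue <>
after step 7 (G enqueue(15)): queue <15>
after step 8 (H dequeue() → 15): queue <>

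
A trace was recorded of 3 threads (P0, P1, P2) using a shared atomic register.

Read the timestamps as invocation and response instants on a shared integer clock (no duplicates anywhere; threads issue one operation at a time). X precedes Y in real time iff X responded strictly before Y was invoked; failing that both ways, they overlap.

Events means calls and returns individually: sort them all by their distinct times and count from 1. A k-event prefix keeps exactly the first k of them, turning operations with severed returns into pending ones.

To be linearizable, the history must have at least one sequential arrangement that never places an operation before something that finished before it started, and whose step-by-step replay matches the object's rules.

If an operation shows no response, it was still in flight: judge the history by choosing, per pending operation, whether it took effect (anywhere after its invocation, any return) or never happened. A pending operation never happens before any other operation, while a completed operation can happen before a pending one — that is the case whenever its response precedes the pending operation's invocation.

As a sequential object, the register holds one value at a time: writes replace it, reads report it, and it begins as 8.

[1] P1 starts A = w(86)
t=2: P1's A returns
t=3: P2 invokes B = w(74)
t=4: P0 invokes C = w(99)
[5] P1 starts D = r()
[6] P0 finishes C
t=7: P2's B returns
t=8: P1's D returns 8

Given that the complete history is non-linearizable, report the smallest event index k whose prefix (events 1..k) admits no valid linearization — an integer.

events 1..7 are linearizable; a witness order is A, B, C:
after step 1 (A w(86)): value 86
after step 2 (B w(74)): value 74
after step 3 (C w(99)): value 99
adding event 8 (D responds at 8) leaves no legal real-time order
e.g. A, B, C, D: illegal at step 4, since D r() → 8 cannot apply there
e.g. A, B, D, C: illegal at step 3, since D r() → 8 cannot apply there

8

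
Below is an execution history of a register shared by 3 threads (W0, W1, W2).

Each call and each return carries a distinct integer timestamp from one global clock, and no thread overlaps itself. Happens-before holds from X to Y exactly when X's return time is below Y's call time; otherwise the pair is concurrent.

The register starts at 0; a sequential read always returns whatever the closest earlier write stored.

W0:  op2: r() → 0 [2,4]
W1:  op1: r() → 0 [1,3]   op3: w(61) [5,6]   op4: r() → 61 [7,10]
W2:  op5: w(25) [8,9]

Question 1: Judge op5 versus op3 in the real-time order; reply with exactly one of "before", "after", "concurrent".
Answer: after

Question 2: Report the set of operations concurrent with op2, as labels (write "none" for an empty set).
Answer: op1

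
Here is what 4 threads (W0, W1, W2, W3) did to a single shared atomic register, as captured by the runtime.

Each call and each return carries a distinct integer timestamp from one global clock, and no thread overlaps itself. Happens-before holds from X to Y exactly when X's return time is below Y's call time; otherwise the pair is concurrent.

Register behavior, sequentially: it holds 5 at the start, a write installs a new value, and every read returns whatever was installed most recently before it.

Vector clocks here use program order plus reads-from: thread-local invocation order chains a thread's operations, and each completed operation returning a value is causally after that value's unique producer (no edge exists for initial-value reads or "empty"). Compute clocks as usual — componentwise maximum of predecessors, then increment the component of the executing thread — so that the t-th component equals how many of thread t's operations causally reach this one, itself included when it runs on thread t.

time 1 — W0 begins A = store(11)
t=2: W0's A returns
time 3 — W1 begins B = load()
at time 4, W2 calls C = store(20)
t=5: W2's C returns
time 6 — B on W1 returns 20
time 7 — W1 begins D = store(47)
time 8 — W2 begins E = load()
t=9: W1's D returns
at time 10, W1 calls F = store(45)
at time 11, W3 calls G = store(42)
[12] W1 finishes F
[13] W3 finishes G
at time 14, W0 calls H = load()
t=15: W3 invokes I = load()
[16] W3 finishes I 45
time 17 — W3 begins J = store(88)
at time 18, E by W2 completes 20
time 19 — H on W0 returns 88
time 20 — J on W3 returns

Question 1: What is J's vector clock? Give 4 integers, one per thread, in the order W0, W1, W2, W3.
G (invocation 11): nothing precedes it; W3's component alone gives (0, 0, 0, 1)
C (invocation 4): nothing precedes it; W2's component alone gives (0, 0, 1, 0)
A (invocation 1): nothing precedes it; W0's component alone gives (1, 0, 0, 0)
invoked at 8, E merges VC(C)=(0, 0, 1, 0) and bumps W2's slot → (0, 0, 2, 0)
invoked at 3, B merges VC(C)=(0, 0, 1, 0) and bumps W1's slot → (0, 1, 1, 0)
invoked at 7, D merges VC(B)=(0, 1, 1, 0) and bumps W1's slot → (0, 2, 1, 0)
invoked at 10, F merges VC(D)=(0, 2, 1, 0) and bumps W1's slot → (0, 3, 1, 0)
invoked at 15, I merges VC(F)=(0, 3, 1, 0), VC(G)=(0, 0, 0, 1) and bumps W3's slot → (0, 3, 1, 2)
invoked at 17, J merges VC(I)=(0, 3, 1, 2) and bumps W3's slot → (0, 3, 1, 3)
invoked at 14, H merges VC(A)=(1, 0, 0, 0), VC(J)=(0, 3, 1, 3) and bumps W0's slot → (2, 3, 1, 3)
target: VC(J) = (0, 3, 1, 3)

(0, 3, 1, 3)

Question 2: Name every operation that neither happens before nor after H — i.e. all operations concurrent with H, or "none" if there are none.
concurrent with H ([14,19]): every op whose interval crosses 14..19
A [1,2]: before
B [3,6]: before
C [4,5]: before
D [7,9]: before
E [8,18]: concurrent
F [10,12]: before
G [11,13]: before
I [15,16]: concurrent
J [17,20]: concurrent

E, I, J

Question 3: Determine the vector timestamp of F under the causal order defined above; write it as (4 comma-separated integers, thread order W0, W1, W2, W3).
no predecessors for G (invoked 11): W3 increments from zero → (0, 0, 0, 1)
no predecessors for C (invoked 4): W2 increments from zero → (0, 0, 1, 0)
no predecessors for A (invoked 1): W0 increments from zero → (1, 0, 0, 0)
from VC(C)=(0, 0, 1, 0), E (invoked 8) maxes components and bumps W2 → (0, 0, 2, 0)
from VC(C)=(0, 0, 1, 0), B (invoked 3) maxes components and bumps W1 → (0, 1, 1, 0)
from VC(B)=(0, 1, 1, 0), D (invoked 7) maxes components and bumps W1 → (0, 2, 1, 0)
from VC(D)=(0, 2, 1, 0), F (invoked 10) maxes components and bumps W1 → (0, 3, 1, 0)
from VC(F)=(0, 3, 1, 0), VC(G)=(0, 0, 0, 1), I (invoked 15) maxes components and bumps W3 → (0, 3, 1, 2)
from VC(I)=(0, 3, 1, 2), J (invoked 17) maxes components and bumps W3 → (0, 3, 1, 3)
from VC(A)=(1, 0, 0, 0), VC(J)=(0, 3, 1, 3), H (invoked 14) maxes components and bumps W0 → (2, 3, 1, 3)
target: VC(F) = (0, 3, 1, 0)

(0, 3, 1, 0)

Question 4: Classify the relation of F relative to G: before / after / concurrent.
F spans [10,12], G spans [11,13]
the intervals overlap in both directions

concurrent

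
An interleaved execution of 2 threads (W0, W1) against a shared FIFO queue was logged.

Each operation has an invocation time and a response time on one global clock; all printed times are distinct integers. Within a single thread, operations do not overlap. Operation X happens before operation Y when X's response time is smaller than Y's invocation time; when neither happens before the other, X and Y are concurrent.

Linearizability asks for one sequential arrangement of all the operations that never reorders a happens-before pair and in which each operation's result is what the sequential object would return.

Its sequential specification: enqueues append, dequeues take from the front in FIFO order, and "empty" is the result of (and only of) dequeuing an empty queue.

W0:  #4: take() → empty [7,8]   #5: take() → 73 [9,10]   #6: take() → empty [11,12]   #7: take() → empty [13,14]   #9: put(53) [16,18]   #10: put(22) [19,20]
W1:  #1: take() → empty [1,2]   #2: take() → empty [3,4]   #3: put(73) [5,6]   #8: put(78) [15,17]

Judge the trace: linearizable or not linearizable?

not linearizable

events 1..7 are fine; event 8 — the response of #4 at time 8 — makes the prefix non-linearizable
the completed operations (4 total) allow one real-time order; the FIFO queue replay rejects it
one such order, #1, #2, #3, #4, breaks at step 4 where #4 take() → empty is illegal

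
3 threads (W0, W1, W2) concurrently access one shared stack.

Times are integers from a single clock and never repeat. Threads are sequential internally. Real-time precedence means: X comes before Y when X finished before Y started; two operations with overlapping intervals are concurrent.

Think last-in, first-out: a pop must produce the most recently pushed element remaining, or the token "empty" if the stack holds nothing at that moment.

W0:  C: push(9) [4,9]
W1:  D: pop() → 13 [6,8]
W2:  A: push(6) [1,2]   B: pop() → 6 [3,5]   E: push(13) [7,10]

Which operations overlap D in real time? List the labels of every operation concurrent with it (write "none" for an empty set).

D runs from 6 to 8; window-overlapping ops are concurrent
A [1,2]: before
B [3,5]: before
C [4,9]: concurrent
E [7,10]: concurrent

C, E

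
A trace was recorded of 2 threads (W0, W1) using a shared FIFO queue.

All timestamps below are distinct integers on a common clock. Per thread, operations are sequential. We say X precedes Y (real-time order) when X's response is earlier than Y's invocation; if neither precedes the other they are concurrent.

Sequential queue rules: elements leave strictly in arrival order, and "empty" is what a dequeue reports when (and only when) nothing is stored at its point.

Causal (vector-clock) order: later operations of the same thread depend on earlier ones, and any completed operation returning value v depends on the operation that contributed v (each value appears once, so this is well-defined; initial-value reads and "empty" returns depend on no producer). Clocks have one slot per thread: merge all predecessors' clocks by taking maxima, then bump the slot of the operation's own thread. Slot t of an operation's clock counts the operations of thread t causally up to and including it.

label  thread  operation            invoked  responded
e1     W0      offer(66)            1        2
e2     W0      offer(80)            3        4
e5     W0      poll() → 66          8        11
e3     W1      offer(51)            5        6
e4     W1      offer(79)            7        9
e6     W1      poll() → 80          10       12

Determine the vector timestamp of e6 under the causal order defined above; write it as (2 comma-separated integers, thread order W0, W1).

no predecessors for e3 (invoked 5): W1 increments from zero → (0, 1)
no predecessors for e1 (invoked 1): W0 increments from zero → (1, 0)
from VC(e3)=(0, 1), e4 (invoked 7) maxes components and bumps W1 → (0, 2)
from VC(e1)=(1, 0), e2 (invoked 3) maxes components and bumps W0 → (2, 0)
from VC(e1)=(1, 0), VC(e2)=(2, 0), e5 (invoked 8) maxes components and bumps W0 → (3, 0)
from VC(e2)=(2, 0), VC(e4)=(0, 2), e6 (invoked 10) maxes components and bumps W1 → (2, 3)
target: VC(e6) = (2, 3)

(2, 3)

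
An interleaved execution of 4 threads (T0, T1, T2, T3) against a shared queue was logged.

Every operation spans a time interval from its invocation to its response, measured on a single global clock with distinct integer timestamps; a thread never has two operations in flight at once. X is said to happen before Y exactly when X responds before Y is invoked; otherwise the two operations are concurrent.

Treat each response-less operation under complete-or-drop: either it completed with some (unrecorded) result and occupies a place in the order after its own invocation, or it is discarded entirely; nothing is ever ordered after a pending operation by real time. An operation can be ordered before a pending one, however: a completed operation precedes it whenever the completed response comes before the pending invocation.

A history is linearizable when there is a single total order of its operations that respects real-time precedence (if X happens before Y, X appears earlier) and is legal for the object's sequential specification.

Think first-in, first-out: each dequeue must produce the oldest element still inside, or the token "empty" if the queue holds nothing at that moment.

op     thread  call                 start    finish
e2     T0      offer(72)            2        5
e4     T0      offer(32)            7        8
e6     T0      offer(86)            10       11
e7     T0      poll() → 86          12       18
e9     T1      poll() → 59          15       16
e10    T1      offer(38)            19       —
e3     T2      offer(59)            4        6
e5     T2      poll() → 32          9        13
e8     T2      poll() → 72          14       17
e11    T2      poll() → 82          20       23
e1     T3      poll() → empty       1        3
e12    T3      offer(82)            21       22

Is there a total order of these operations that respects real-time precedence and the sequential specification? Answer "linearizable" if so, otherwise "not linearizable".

not linearizable

prefix check: 1..12 passes, 1..13 fails once e5's time-13 response joins
the 6 completed operations admit 6 real-time orders; each fails the queue replay
including or dropping the 1 pending operation (e7) in any combination fails
sample order e1, e2, e3, e4, e5, e6 (pending dropped) stalls at step 5 — e5 poll() → 32 has no legal effect
sample order e1, e2, e3, e4, e6, e5 (pending dropped) stalls at step 6 — e5 poll() → 32 has no legal effect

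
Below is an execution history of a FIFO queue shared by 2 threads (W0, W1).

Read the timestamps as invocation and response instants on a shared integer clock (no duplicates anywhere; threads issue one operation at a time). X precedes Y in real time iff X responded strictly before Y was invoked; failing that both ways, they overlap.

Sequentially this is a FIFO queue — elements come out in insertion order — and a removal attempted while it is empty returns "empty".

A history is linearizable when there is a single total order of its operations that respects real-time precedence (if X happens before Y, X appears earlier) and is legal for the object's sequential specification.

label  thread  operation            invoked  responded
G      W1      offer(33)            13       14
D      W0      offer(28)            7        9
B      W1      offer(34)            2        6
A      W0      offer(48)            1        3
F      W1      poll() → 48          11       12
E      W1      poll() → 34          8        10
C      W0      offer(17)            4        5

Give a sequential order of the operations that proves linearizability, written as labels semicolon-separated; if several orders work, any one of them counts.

B; A; C; D; E; F; G

after step 1 (B offer(34)): queue <34>
after step 2 (A offer(48)): queue <34,48>
after step 3 (C offer(17)): queue <34,48,17>
after step 4 (D offer(28)): queue <34,48,17,28>
after step 5 (E poll() → 34): queue <48,17,28>
after step 6 (F poll() → 48): queue <17,28>
after step 7 (G offer(33)): queue <17,28,33>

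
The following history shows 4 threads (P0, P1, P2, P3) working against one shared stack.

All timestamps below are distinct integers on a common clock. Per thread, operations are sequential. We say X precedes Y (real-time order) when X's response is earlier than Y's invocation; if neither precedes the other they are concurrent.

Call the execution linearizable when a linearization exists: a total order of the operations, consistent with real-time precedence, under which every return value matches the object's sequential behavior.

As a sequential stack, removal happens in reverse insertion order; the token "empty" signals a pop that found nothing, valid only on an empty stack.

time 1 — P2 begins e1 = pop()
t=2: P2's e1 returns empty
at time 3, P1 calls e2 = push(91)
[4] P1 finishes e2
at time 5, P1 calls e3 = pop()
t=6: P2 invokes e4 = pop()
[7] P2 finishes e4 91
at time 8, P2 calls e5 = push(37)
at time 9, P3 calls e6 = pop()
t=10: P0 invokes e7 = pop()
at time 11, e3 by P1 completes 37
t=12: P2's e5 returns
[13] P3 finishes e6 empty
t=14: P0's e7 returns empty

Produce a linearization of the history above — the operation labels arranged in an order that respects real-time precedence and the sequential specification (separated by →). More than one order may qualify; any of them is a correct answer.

1. e1 pop() → empty, leaving stack <>
2. e2 push(91), leaving stack <91>
3. e4 pop() → 91, leaving stack <>
4. e5 push(37), leaving stack <37>
5. e3 pop() → 37, leaving stack <>
6. e6 pop() → empty, leaving stack <>
7. e7 pop() → empty, leaving stack <>

e1 → e2 → e4 → e5 → e3 → e6 → e7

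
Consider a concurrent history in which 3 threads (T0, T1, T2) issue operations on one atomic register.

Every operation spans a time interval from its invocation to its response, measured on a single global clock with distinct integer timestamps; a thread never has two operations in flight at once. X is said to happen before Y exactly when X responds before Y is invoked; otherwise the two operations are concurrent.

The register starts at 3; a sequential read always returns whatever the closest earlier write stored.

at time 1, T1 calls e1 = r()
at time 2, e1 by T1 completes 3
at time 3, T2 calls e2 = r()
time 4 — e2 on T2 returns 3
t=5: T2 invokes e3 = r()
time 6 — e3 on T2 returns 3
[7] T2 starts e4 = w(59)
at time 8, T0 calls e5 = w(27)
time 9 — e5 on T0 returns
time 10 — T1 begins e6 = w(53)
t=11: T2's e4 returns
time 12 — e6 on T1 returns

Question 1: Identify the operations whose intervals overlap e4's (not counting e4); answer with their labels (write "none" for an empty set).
e4 spans [7,11]: anything still running between times 7 and 11 counts as concurrent
e1 [1,2]: before
e2 [3,4]: before
e3 [5,6]: before
e5 [8,9]: concurrent
e6 [10,12]: concurrent

e5, e6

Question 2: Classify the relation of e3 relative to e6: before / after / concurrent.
e3 spans [5,6], e6 spans [10,12]
resp(e3)=6 < inv(e6)=10

before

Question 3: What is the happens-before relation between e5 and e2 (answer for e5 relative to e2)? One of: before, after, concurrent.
e5 spans [8,9], e2 spans [3,4]
resp(e2)=4 < inv(e5)=8

after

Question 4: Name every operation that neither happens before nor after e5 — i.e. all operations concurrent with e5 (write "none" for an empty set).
overlap test against e5 [8,9]: concurrent iff the interval meets 8..9
e1 [1,2]: before
e2 [3,4]: before
e3 [5,6]: before
e4 [7,11]: concurrent
e6 [10,12]: after

e4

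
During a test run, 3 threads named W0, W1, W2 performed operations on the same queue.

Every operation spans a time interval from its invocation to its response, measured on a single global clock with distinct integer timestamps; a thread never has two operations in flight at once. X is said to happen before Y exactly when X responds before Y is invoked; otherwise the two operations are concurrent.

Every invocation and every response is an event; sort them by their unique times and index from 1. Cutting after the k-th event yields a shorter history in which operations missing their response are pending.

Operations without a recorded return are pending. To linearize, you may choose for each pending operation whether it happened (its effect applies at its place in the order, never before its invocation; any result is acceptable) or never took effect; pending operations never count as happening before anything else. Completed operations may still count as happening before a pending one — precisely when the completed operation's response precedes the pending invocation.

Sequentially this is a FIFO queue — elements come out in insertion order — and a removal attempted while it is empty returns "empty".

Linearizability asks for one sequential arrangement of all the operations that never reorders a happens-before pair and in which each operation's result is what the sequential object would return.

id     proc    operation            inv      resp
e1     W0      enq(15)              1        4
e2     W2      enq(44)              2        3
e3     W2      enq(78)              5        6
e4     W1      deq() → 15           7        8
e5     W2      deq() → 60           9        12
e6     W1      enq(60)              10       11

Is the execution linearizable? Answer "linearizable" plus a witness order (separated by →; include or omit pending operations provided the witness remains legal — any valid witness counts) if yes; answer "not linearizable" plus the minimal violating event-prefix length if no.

prefix check: 1..11 passes, 1..12 fails once e5's time-12 response joins
every one of the 4 real-time-consistent orders over 6 completed queue ops fails the sequential spec
e.g. e1, e2, e3, e4, e5, e6: illegal at step 5, since e5 deq() → 60 cannot apply there
e.g. e1, e2, e3, e4, e6, e5: illegal at step 6, since e5 deq() → 60 cannot apply there

not linearizable — minimal violating prefix: 12 events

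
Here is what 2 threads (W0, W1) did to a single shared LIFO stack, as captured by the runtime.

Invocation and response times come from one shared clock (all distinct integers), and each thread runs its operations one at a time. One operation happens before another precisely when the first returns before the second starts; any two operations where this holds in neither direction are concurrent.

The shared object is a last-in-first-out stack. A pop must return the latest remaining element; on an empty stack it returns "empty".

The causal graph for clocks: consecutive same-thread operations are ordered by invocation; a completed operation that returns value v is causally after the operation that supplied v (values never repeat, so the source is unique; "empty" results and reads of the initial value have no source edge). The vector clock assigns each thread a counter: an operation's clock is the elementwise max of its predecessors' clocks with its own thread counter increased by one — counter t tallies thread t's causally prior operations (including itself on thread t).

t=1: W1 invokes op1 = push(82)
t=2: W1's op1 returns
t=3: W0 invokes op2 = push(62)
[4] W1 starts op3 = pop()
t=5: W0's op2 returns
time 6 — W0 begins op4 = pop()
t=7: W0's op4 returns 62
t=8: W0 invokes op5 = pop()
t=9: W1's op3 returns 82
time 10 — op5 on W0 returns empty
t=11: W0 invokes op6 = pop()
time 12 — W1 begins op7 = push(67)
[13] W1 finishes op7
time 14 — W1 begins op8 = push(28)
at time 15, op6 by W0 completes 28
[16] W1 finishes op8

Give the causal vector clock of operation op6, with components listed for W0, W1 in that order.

(4, 4)

invoked at 1, op1 has no predecessors; its own W1 bump gives (0, 1)
invoked at 3, op2 has no predecessors; its own W0 bump gives (1, 0)
invoked at 4, op3 merges VC(op1)=(0, 1) and bumps W1's slot → (0, 2)
invoked at 6, op4 merges VC(op2)=(1, 0) and bumps W0's slot → (2, 0)
invoked at 12, op7 merges VC(op3)=(0, 2) and bumps W1's slot → (0, 3)
invoked at 8, op5 merges VC(op4)=(2, 0) and bumps W0's slot → (3, 0)
invoked at 14, op8 merges VC(op7)=(0, 3) and bumps W1's slot → (0, 4)
invoked at 11, op6 merges VC(op5)=(3, 0), VC(op8)=(0, 4) and bumps W0's slot → (4, 4)
target: VC(op6) = (4, 4)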